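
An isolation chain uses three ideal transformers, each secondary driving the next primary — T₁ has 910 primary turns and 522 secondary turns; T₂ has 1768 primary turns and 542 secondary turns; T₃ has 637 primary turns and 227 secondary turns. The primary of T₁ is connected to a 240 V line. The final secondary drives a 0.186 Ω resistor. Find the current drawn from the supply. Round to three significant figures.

After T₁: V = 240.00 × 522/910 = 137.67 V.
After T₂: V = 137.67 × 542/1768 = 42.204 V.
After T₃: V = 42.204 × 227/637 = 15.040 V.
I_load = 15.040/0.186 = 80.859 A, so P_out = 15.040 × 80.859 = 1216.1 W.
All ideal ⇒ P_in = P_out, so I_supply = 1216.1/240 = 5.07 A.

I_supply ≈ 5.07 A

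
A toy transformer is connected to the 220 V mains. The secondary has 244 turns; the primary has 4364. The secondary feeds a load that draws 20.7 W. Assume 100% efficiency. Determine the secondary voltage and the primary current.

V_s ≈ 12.3 V, I_p ≈ 0.0941 A

V_s = V_p × N_s/N_p = 220 × 244/4364 = 12.301 V.
I_s = P/V_s = 20.7/12.301 = 1.6828 A.
I_p = I_s × N_s/N_p = 1.6828 × 244/4364 = 0.0941 A.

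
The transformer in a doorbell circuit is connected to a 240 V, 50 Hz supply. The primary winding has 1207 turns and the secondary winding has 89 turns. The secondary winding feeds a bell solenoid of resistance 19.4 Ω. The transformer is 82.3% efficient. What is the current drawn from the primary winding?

V_s = 240 × 89/1207 = 17.697 V.
I_s = V_s/R = 17.697/19.4 = 0.91220 A.
P_out = V_s I_s = 17.697 × 0.91220 = 16.143 W.
P_in = P_out/η = 16.143/0.823 = 19.615 W.
I_p = P_in/V_p = 19.615/240 = 0.0817 A.

I_p ≈ 0.0817 A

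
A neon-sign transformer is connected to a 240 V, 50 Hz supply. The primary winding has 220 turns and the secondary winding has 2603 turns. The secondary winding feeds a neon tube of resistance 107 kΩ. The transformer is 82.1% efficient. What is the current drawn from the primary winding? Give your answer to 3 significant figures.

V_s = 240 × 2603/220 = 2839.6 V.
I_s = V_s/R = 2839.6/107000 = 0.026539 A.
P_out = V_s I_s = 2839.6 × 0.026539 = 75.360 W.
P_in = P_out/η = 75.360/0.821 = 91.791 W.
I_p = P_in/V_p = 91.791/240 = 0.382 A.

I_p ≈ 0.382 A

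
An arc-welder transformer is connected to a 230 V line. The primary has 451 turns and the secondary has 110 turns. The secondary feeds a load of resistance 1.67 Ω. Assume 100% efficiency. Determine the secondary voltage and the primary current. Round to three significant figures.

V_s ≈ 56.1 V, I_p ≈ 8.19 A

V_s = V_p × N_s/N_p = 230 × 110/451 = 56.098 V.
I_s = V_s/R = 56.098/1.67 = 33.591 A.
I_p = I_s × N_s/N_p = 33.591 × 110/451 = 8.19 A.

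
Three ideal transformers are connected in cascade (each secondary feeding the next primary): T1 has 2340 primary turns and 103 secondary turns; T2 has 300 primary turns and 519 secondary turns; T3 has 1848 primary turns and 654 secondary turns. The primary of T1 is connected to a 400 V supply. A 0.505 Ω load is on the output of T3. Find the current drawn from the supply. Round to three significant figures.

After T1: V = 400.00 × 103/2340 = 17.607 V.
After T2: V = 17.607 × 519/300 = 30.460 V.
After T3: V = 30.460 × 654/1848 = 10.780 V.
I_load = 10.780/0.505 = 21.346 A, so P_out = 10.780 × 21.346 = 230.10 W.
All ideal ⇒ P_in = P_out, so I_supply = 230.10/400 = 0.575 A.

I_supply ≈ 0.575 A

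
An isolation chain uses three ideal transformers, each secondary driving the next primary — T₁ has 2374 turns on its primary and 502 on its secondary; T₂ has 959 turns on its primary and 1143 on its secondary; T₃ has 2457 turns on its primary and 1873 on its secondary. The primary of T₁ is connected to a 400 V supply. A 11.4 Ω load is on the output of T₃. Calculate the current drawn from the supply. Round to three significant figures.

I_supply ≈ 1.30 A

After T₁: V = 400.00 × 502/2374 = 84.583 V.
After T₂: V = 84.583 × 1143/959 = 100.81 V.
After T₃: V = 100.81 × 1873/2457 = 76.850 V.
I_load = 76.850/11.4 = 6.7412 A, so P_out = 76.850 × 6.7412 = 518.06 W.
All ideal ⇒ P_in = P_out, so I_supply = 518.06/400 = 1.30 A.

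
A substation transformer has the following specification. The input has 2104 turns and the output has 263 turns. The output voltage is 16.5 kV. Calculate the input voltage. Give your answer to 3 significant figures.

V_in/V_out = N_in/N_out, so V_in = 16500 × 2104/263 = 132000 V.

V_in ≈ 132000 V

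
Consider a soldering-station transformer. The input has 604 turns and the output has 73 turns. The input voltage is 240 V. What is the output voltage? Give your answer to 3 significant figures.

V_out/V_in = N_out/N_in, so V_out = 240 × 73/604 = 29.0 V.

V_out ≈ 29.0 V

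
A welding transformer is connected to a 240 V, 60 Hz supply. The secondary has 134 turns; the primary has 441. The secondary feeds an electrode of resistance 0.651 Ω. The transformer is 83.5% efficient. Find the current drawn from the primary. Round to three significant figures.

V_s = 240 × 134/441 = 72.925 V.
I_s = V_s/R = 72.925/0.651 = 112.02 A.
P_out = V_s I_s = 72.925 × 112.02 = 8169.1 W.
P_in = P_out/η = 8169.1/0.835 = 9783.3 W.
I_p = P_in/V_p = 9783.3/240 = 40.8 A.

I_p ≈ 40.8 A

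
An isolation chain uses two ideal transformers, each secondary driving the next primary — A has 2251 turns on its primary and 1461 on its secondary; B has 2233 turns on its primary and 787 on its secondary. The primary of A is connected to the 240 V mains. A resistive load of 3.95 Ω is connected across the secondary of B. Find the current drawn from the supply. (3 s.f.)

I_supply ≈ 3.18 A

After A: V = 240.00 × 1461/2251 = 155.77 V.
After B: V = 155.77 × 787/2233 = 54.900 V.
I_load = 54.900/3.95 = 13.899 A, so P_out = 54.900 × 13.899 = 763.04 W.
All ideal ⇒ P_in = P_out, so I_supply = 763.04/240 = 3.18 A.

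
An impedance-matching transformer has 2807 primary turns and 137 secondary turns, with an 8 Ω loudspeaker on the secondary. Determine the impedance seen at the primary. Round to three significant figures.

Z_p ≈ 3360 Ω

Z_p = (N_p/N_s)² × Z_s = (2807/137)² × 8 = 3360 Ω.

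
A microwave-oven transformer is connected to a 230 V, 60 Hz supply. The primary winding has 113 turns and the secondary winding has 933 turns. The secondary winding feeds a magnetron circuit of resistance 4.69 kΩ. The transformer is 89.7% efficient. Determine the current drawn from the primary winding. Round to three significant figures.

I_p ≈ 3.73 A

V_s = 230 × 933/113 = 1899.0 V.
I_s = V_s/R = 1899.0/4690 = 0.40491 A.
P_out = V_s I_s = 1899.0 × 0.40491 = 768.93 W.
P_in = P_out/η = 768.93/0.897 = 857.23 W.
I_p = P_in/V_p = 857.23/230 = 3.73 A.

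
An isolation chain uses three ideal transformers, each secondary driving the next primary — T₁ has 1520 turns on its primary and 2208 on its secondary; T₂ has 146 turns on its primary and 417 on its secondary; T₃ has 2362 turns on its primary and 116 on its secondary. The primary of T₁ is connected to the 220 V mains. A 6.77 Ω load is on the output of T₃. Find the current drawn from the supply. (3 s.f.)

I_supply ≈ 1.35 A

Secondary of T₁: V = 220.00 × 2208/1520 = 319.58 V.
Secondary of T₂: V = 319.58 × 417/146 = 912.77 V.
Secondary of T₃: V = 912.77 × 116/2362 = 44.827 V.
I_load = 44.827/6.77 = 6.6214 A, so P_out = 44.827 × 6.6214 = 296.82 W.
All ideal ⇒ P_in = P_out, so I_supply = 296.82/220 = 1.35 A.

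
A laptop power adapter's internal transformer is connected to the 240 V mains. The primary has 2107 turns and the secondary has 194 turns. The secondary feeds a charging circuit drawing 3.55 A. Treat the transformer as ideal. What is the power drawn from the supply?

I_p = I_s × N_s/N_p = 3.55 × 194/2107 = 0.32686 A.
P = V_p I_p = 240 × 0.32686 = 78.4 W.

P ≈ 78.4 W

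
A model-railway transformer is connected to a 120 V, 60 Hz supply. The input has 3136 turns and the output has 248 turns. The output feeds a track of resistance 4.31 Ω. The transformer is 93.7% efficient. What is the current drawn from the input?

V_out = 120 × 248/3136 = 9.4898 V.
I_out = V_out/R = 9.4898/4.31 = 2.2018 A.
P_out = V_out I_out = 9.4898 × 2.2018 = 20.895 W.
P_in = P_out/η = 20.895/0.937 = 22.300 W.
I_in = P_in/V_in = 22.300/120 = 0.186 A.

I_in ≈ 0.186 A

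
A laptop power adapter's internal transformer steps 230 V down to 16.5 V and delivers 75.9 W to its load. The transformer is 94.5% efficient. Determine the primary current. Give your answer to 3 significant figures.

P_in = P_out/η = 75.9/0.945 = 80.317 W.
I_p = P_in/V_p = 80.317/230 = 0.349 A.

I_p ≈ 0.349 A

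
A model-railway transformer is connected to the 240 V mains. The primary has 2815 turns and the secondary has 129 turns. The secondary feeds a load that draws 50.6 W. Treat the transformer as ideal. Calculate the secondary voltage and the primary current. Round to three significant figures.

V_s = V_p × N_s/N_p = 240 × 129/2815 = 10.998 V.
I_s = P/V_s = 50.6/10.998 = 4.6007 A.
I_p = I_s × N_s/N_p = 4.6007 × 129/2815 = 0.211 A.

V_s ≈ 11.0 V, I_p ≈ 0.211 A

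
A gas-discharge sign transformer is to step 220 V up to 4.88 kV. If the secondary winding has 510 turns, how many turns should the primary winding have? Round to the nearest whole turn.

N_p = 23 turns

N_p/N_s = V_p/V_s, so N_p = 510 × 220/4880 = 23.0 ≈ 23 turns.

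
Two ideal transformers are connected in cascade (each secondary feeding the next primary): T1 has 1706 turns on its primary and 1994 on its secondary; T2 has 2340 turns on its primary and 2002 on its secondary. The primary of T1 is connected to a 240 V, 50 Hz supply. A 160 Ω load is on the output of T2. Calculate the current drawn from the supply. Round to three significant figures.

I_supply ≈ 1.50 A

After T1: V = 240.00 × 1994/1706 = 280.52 V.
After T2: V = 280.52 × 2002/2340 = 240.00 V.
I_load = 240.00/160 = 1.5000 A, so P_out = 240.00 × 1.5000 = 359.99 W.
All ideal ⇒ P_in = P_out, so I_supply = 359.99/240 = 1.50 A.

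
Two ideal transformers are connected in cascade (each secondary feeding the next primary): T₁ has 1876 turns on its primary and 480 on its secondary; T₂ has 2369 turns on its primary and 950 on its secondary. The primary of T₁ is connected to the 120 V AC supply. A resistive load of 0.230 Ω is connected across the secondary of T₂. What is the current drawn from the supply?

Secondary of T₁: V = 120.00 × 480/1876 = 30.704 V.
Secondary of T₂: V = 30.704 × 950/2369 = 12.313 V.
I_load = 12.313/0.230 = 53.533 A, so P_out = 12.313 × 53.533 = 659.13 W.
All ideal ⇒ P_in = P_out, so I_supply = 659.13/120 = 5.49 A.

I_supply ≈ 5.49 A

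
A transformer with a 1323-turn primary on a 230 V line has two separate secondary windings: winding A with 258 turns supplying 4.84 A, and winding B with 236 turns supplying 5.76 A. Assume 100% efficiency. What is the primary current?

V_A = 230 × 258/1323 = 44.853 V; V_B = 230 × 236/1323 = 41.028 V.
P_out = V_A I_A + V_B I_B = 44.853×4.84 + 41.028×5.76 = 217.09 + 236.32 = 453.41 W.
Ideal ⇒ P_in = P_out, so I_p = P_out/V_p = 453.41/230 = 1.97 A.

I_p ≈ 1.97 A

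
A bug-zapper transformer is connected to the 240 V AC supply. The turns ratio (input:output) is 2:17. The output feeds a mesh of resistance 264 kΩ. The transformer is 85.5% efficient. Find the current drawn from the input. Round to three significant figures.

I_in ≈ 0.0768 A

V_out = 240 × 17/2 = 2040.0 V.
I_out = V_out/R = 2040.0/264000 = 0.0077273 A.
P_out = V_out I_out = 2040.0 × 0.0077273 = 15.764 W.
P_in = P_out/η = 15.764/0.855 = 18.437 W.
I_in = P_in/V_in = 18.437/240 = 0.0768 A.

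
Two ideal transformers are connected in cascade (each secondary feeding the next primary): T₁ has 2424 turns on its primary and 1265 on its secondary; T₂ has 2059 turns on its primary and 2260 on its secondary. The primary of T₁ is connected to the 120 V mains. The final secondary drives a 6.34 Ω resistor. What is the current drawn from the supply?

Secondary of T₁: V = 120.00 × 1265/2424 = 62.624 V.
Secondary of T₂: V = 62.624 × 2260/2059 = 68.737 V.
I_load = 68.737/6.34 = 10.842 A, so P_out = 68.737 × 10.842 = 745.23 W.
All ideal ⇒ P_in = P_out, so I_supply = 745.23/120 = 6.21 A.

I_supply ≈ 6.21 A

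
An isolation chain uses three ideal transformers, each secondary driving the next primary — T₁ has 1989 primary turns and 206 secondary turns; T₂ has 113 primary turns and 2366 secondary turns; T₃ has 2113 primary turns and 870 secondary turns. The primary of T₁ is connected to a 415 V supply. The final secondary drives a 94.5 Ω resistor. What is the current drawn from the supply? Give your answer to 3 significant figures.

I_supply ≈ 3.50 A

After T₁: V = 415.00 × 206/1989 = 42.981 V.
After T₂: V = 42.981 × 2366/113 = 899.95 V.
After T₃: V = 899.95 × 870/2113 = 370.54 V.
I_load = 370.54/94.5 = 3.9211 A, so P_out = 370.54 × 3.9211 = 1452.9 W.
All ideal ⇒ P_in = P_out, so I_supply = 1452.9/415 = 3.50 A.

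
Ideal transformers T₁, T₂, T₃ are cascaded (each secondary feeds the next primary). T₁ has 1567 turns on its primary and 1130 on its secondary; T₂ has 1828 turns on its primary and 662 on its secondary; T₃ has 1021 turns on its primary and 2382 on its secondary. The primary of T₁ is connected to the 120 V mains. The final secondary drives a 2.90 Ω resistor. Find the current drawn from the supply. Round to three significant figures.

Secondary of T₁: V = 120.00 × 1130/1567 = 86.535 V.
Secondary of T₂: V = 86.535 × 662/1828 = 31.338 V.
Secondary of T₃: V = 31.338 × 2382/1021 = 73.112 V.
I_load = 73.112/2.90 = 25.211 A, so P_out = 73.112 × 25.211 = 1843.2 W.
All ideal ⇒ P_in = P_out, so I_supply = 1843.2/120 = 15.4 A.

I_supply ≈ 15.4 A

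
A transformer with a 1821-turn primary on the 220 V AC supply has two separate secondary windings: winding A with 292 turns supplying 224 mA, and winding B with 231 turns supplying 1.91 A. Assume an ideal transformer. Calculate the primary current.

I_p ≈ 0.278 A

V_A = 220 × 292/1821 = 35.277 V; V_B = 220 × 231/1821 = 27.908 V.
P_out = V_A I_A + V_B I_B = 35.277×0.224 + 27.908×1.91 = 7.9021 + 53.304 = 61.206 W.
Ideal ⇒ P_in = P_out, so I_p = P_out/V_p = 61.206/220 = 0.278 A.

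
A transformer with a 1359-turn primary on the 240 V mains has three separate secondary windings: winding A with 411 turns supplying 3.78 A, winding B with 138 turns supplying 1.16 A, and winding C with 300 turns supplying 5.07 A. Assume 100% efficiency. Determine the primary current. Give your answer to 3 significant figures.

V_A = 240 × 411/1359 = 72.583 V; V_B = 240 × 138/1359 = 24.371 V; V_C = 240 × 300/1359 = 52.980 V.
P_out = V_A I_A + V_B I_B + V_C I_C = 72.583×3.78 + 24.371×1.16 + 52.980×5.07 = 274.36 + 28.270 + 268.61 = 571.24 W.
Ideal ⇒ P_in = P_out, so I_p = P_out/V_p = 571.24/240 = 2.38 A.

I_p ≈ 2.38 A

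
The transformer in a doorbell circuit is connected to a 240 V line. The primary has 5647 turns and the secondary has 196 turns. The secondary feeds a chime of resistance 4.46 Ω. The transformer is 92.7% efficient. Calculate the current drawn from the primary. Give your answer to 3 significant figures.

I_p ≈ 0.0699 A

V_s = 240 × 196/5647 = 8.3301 V.
I_s = V_s/R = 8.3301/4.46 = 1.8677 A.
P_out = V_s I_s = 8.3301 × 1.8677 = 15.558 W.
P_in = P_out/η = 15.558/0.927 = 16.784 W.
I_p = P_in/V_p = 16.784/240 = 0.0699 A.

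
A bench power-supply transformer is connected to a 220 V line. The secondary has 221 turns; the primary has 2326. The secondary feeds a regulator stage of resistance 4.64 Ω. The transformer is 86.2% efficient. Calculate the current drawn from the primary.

I_p ≈ 0.497 A

V_s = 220 × 221/2326 = 20.903 V.
I_s = V_s/R = 20.903/4.64 = 4.5049 A.
P_out = V_s I_s = 20.903 × 4.5049 = 94.166 W.
P_in = P_out/η = 94.166/0.862 = 109.24 W.
I_p = P_in/V_p = 109.24/220 = 0.497 A.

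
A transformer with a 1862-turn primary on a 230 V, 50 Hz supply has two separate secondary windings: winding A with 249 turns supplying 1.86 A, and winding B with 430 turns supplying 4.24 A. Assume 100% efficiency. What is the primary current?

I_p ≈ 1.23 A

V_A = 230 × 249/1862 = 30.757 V; V_B = 230 × 430/1862 = 53.115 V.
P_out = V_A I_A + V_B I_B = 30.757×1.86 + 53.115×4.24 = 57.208 + 225.21 = 282.42 W.
Ideal ⇒ P_in = P_out, so I_p = P_out/V_p = 282.42/230 = 1.23 A.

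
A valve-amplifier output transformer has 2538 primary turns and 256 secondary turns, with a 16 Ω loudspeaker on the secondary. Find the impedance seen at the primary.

Z_p = (N_p/N_s)² × Z_s = (2538/256)² × 16 = 1570 Ω.

Z_p ≈ 1570 Ω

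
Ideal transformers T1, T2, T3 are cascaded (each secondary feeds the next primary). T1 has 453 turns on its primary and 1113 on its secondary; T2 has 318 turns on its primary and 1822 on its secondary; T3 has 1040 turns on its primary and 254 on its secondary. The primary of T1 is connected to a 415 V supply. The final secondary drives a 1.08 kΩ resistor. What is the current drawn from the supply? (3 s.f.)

After T1: V = 415.00 × 1113/453 = 1019.6 V.
After T2: V = 1019.6 × 1822/318 = 5842.1 V.
After T3: V = 5842.1 × 254/1040 = 1426.8 V.
I_load = 1426.8/1080 = 1.3211 A, so P_out = 1426.8 × 1.3211 = 1885.0 W.
All ideal ⇒ P_in = P_out, so I_supply = 1885.0/415 = 4.54 A.

I_supply ≈ 4.54 A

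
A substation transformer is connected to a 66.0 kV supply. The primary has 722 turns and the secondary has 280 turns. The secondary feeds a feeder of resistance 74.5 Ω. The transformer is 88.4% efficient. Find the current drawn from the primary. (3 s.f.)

V_s = 66000 × 280/722 = 25596 V.
I_s = V_s/R = 25596/74.5 = 343.56 A.
P_out = V_s I_s = 25596 × 343.56 = 8.7937×10^6 W.
P_in = P_out/η = 8.7937×10^6/0.884 = 9.9477×10^6 W.
I_p = P_in/V_p = 9.9477×10^6/66000 = 151 A.

I_p ≈ 151 A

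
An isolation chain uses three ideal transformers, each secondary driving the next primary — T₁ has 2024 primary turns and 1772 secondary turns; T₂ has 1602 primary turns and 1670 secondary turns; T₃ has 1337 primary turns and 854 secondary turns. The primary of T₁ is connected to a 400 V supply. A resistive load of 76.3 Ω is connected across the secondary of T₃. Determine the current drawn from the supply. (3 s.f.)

Secondary of T₁: V = 400.00 × 1772/2024 = 350.20 V.
Secondary of T₂: V = 350.20 × 1670/1602 = 365.06 V.
Secondary of T₃: V = 365.06 × 854/1337 = 233.18 V.
I_load = 233.18/76.3 = 3.0561 A, so P_out = 233.18 × 3.0561 = 712.63 W.
All ideal ⇒ P_in = P_out, so I_supply = 712.63/400 = 1.78 A.

I_supply ≈ 1.78 A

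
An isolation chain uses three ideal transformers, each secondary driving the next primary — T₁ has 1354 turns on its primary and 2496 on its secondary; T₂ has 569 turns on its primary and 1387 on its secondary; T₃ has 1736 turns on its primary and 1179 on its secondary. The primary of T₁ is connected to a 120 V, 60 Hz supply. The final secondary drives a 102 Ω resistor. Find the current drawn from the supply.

I_supply ≈ 11.0 A

After T₁: V = 120.00 × 2496/1354 = 221.21 V.
After T₂: V = 221.21 × 1387/569 = 539.23 V.
After T₃: V = 539.23 × 1179/1736 = 366.21 V.
I_load = 366.21/102 = 3.5903 A, so P_out = 366.21 × 3.5903 = 1314.8 W.
All ideal ⇒ P_in = P_out, so I_supply = 1314.8/120 = 11.0 A.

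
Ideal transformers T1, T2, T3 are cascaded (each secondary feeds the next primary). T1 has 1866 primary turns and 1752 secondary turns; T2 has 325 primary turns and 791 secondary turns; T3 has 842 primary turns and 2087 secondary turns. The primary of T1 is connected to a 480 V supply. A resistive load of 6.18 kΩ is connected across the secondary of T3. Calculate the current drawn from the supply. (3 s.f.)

Secondary of T1: V = 480.00 × 1752/1866 = 450.68 V.
Secondary of T2: V = 450.68 × 791/325 = 1096.9 V.
Secondary of T3: V = 1096.9 × 2087/842 = 2718.7 V.
I_load = 2718.7/6180 = 0.43993 A, so P_out = 2718.7 × 0.43993 = 1196.0 W.
All ideal ⇒ P_in = P_out, so I_supply = 1196.0/480 = 2.49 A.

I_supply ≈ 2.49 A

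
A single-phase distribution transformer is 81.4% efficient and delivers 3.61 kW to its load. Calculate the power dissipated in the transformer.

P_in = P_out/η = 3610/0.814 = 4434.89 W.
P_loss = P_in − P_out = 4434.89 − 3610 = 825 W.

P_loss ≈ 825 W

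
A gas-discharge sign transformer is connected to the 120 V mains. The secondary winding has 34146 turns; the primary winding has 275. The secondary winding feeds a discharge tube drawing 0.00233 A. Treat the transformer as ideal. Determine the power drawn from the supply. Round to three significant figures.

P ≈ 34.7 W

I_p = I_s × N_s/N_p = 0.00233 × 34146/275 = 0.28931 A.
P = V_p I_p = 120 × 0.28931 = 34.7 W.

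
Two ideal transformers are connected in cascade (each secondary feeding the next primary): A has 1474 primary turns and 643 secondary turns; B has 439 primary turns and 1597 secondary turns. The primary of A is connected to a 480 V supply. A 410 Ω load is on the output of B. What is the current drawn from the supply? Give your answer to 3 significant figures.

After A: V = 480.00 × 643/1474 = 209.39 V.
After B: V = 209.39 × 1597/439 = 761.72 V.
I_load = 761.72/410 = 1.8579 A, so P_out = 761.72 × 1.8579 = 1415.2 W.
All ideal ⇒ P_in = P_out, so I_supply = 1415.2/480 = 2.95 A.

I_supply ≈ 2.95 A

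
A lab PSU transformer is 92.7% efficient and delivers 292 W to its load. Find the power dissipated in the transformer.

P_in = P_out/η = 292/0.927 = 314.995 W.
P_loss = P_in − P_out = 314.995 − 292 = 23.0 W.

P_loss ≈ 23.0 W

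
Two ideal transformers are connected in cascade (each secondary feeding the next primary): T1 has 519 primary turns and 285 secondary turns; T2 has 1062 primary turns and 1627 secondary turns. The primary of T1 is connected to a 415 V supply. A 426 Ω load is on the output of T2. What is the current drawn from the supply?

After T1: V = 415.00 × 285/519 = 227.89 V.
After T2: V = 227.89 × 1627/1062 = 349.13 V.
I_load = 349.13/426 = 0.81956 A, so P_out = 349.13 × 0.81956 = 286.13 W.
All ideal ⇒ P_in = P_out, so I_supply = 286.13/415 = 0.689 A.

I_supply ≈ 0.689 A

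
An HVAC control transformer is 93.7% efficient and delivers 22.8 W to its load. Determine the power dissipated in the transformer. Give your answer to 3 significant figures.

P_in = P_out/η = 22.8/0.937 = 24.3330 W.
P_loss = P_in − P_out = 24.3330 − 22.8 = 1.53 W.

P_loss ≈ 1.53 W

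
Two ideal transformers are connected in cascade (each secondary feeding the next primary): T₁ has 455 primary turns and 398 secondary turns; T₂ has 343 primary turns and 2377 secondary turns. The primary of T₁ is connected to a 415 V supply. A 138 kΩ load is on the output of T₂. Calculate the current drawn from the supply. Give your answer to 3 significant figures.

I_supply ≈ 0.111 A

Secondary of T₁: V = 415.00 × 398/455 = 363.01 V.
Secondary of T₂: V = 363.01 × 2377/343 = 2515.7 V.
I_load = 2515.7/138000 = 0.018230 A, so P_out = 2515.7 × 0.018230 = 45.860 W.
All ideal ⇒ P_in = P_out, so I_supply = 45.860/415 = 0.111 A.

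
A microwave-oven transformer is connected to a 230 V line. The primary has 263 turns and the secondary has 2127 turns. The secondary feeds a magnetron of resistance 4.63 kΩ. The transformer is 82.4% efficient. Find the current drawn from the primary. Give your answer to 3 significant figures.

V_s = 230 × 2127/263 = 1860.1 V.
I_s = V_s/R = 1860.1/4630 = 0.40175 A.
P_out = V_s I_s = 1860.1 × 0.40175 = 747.31 W.
P_in = P_out/η = 747.31/0.824 = 906.92 W.
I_p = P_in/V_p = 906.92/230 = 3.94 A.

I_p ≈ 3.94 A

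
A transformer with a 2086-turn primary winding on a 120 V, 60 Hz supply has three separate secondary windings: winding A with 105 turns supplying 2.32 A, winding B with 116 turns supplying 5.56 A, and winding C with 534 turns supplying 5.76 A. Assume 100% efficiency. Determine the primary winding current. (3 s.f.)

I_p ≈ 1.90 A

V_A = 120 × 105/2086 = 6.0403 V; V_B = 120 × 116/2086 = 6.6731 V; V_C = 120 × 534/2086 = 30.719 V.
P_out = V_A I_A + V_B I_B + V_C I_C = 6.0403×2.32 + 6.6731×5.56 + 30.719×5.76 = 14.013 + 37.102 + 176.94 = 228.06 W.
Ideal ⇒ P_in = P_out, so I_p = P_out/V_p = 228.06/120 = 1.90 A.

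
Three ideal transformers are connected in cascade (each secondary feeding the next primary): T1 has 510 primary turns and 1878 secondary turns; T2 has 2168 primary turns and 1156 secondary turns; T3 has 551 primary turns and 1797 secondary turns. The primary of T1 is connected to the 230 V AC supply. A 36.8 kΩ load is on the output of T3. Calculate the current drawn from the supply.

I_supply ≈ 0.256 A

Secondary of T1: V = 230.00 × 1878/510 = 846.94 V.
Secondary of T2: V = 846.94 × 1156/2168 = 451.60 V.
Secondary of T3: V = 451.60 × 1797/551 = 1472.8 V.
I_load = 1472.8/36800 = 0.040022 A, so P_out = 1472.8 × 0.040022 = 58.945 W.
All ideal ⇒ P_in = P_out, so I_supply = 58.945/230 = 0.256 A.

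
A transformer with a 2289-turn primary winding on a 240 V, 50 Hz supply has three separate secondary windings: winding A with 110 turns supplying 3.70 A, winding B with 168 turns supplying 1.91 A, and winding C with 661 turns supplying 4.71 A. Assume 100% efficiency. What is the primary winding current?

V_A = 240 × 110/2289 = 11.533 V; V_B = 240 × 168/2289 = 17.615 V; V_C = 240 × 661/2289 = 69.305 V.
P_out = V_A I_A + V_B I_B + V_C I_C = 11.533×3.70 + 17.615×1.91 + 69.305×4.71 = 42.674 + 33.644 + 326.43 = 402.75 W.
Ideal ⇒ P_in = P_out, so I_p = P_out/V_p = 402.75/240 = 1.68 A.

I_p ≈ 1.68 A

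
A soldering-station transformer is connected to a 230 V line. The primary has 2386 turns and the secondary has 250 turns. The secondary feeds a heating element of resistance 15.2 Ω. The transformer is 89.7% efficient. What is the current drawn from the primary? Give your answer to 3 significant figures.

I_p ≈ 0.185 A

V_s = 230 × 250/2386 = 24.099 V.
I_s = V_s/R = 24.099/15.2 = 1.5855 A.
P_out = V_s I_s = 24.099 × 1.5855 = 38.208 W.
P_in = P_out/η = 38.208/0.897 = 42.595 W.
I_p = P_in/V_p = 42.595/230 = 0.185 A.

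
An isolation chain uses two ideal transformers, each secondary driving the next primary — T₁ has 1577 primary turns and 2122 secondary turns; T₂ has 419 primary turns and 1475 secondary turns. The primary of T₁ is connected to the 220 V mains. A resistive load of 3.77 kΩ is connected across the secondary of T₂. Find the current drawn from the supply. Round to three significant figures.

After T₁: V = 220.00 × 2122/1577 = 296.03 V.
After T₂: V = 296.03 × 1475/419 = 1042.1 V.
I_load = 1042.1/3770 = 0.27642 A, so P_out = 1042.1 × 0.27642 = 288.06 W.
All ideal ⇒ P_in = P_out, so I_supply = 288.06/220 = 1.31 A.

I_supply ≈ 1.31 A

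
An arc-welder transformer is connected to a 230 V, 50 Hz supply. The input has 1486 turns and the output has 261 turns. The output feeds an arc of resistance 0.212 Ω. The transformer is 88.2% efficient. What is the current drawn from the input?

I_in ≈ 37.9 A

V_out = 230 × 261/1486 = 40.397 V.
I_out = V_out/R = 40.397/0.212 = 190.55 A.
P_out = V_out I_out = 40.397 × 190.55 = 7697.7 W.
P_in = P_out/η = 7697.7/0.882 = 8727.6 W.
I_in = P_in/V_in = 8727.6/230 = 37.9 A.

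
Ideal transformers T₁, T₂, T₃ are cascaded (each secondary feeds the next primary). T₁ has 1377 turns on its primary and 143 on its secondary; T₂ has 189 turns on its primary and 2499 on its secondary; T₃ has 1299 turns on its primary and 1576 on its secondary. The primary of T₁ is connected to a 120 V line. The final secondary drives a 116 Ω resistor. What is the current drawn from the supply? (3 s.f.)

I_supply ≈ 2.87 A

After T₁: V = 120.00 × 143/1377 = 12.462 V.
After T₂: V = 12.462 × 2499/189 = 164.77 V.
After T₃: V = 164.77 × 1576/1299 = 199.91 V.
I_load = 199.91/116 = 1.7234 A, so P_out = 199.91 × 1.7234 = 344.52 W.
All ideal ⇒ P_in = P_out, so I_supply = 344.52/120 = 2.87 A.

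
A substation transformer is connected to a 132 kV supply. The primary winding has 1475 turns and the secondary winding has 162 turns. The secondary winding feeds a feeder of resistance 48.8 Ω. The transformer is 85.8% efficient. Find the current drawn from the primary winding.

I_p ≈ 38.0 A

V_s = 132000 × 162/1475 = 14498 V.
I_s = V_s/R = 14498/48.8 = 297.08 A.
P_out = V_s I_s = 14498 × 297.08 = 4.3070×10^6 W.
P_in = P_out/η = 4.3070×10^6/0.858 = 5.0198×10^6 W.
I_p = P_in/V_p = 5.0198×10^6/132000 = 38.0 A.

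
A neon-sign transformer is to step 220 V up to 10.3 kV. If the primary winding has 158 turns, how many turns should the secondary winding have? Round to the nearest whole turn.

N_s/N_p = V_s/V_p, so N_s = 158 × 10300/220 = 7397.3 ≈ 7397 turns.

N_s = 7397 turns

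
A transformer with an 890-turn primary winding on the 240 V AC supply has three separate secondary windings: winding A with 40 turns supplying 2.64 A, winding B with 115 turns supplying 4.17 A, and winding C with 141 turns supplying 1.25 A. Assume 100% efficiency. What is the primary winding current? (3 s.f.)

I_p ≈ 0.856 A

V_A = 240 × 40/890 = 10.787 V; V_B = 240 × 115/890 = 31.011 V; V_C = 240 × 141/890 = 38.022 V.
P_out = V_A I_A + V_B I_B + V_C I_C = 10.787×2.64 + 31.011×4.17 + 38.022×1.25 = 28.476 + 129.32 + 47.528 = 205.32 W.
Ideal ⇒ P_in = P_out, so I_p = P_out/V_p = 205.32/240 = 0.856 A.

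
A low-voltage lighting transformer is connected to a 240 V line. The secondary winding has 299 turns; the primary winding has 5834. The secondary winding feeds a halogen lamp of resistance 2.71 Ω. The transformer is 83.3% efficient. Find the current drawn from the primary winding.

V_s = 240 × 299/5834 = 12.300 V.
I_s = V_s/R = 12.300/2.71 = 4.5389 A.
P_out = V_s I_s = 12.300 × 4.5389 = 55.829 W.
P_in = P_out/η = 55.829/0.833 = 67.022 W.
I_p = P_in/V_p = 67.022/240 = 0.279 A.

I_p ≈ 0.279 A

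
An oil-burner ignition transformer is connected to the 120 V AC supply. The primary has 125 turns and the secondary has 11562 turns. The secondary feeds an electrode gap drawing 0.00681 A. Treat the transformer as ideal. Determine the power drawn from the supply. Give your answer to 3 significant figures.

P ≈ 75.6 W

I_p = I_s × N_s/N_p = 0.00681 × 11562/125 = 0.62990 A.
P = V_p I_p = 120 × 0.62990 = 75.6 W.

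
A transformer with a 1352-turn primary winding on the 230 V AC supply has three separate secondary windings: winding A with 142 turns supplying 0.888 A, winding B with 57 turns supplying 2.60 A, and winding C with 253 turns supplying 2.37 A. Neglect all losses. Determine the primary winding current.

I_p ≈ 0.646 A

V_A = 230 × 142/1352 = 24.157 V; V_B = 230 × 57/1352 = 9.6967 V; V_C = 230 × 253/1352 = 43.040 V.
P_out = V_A I_A + V_B I_B + V_C I_C = 24.157×0.888 + 9.6967×2.60 + 43.040×2.37 = 21.451 + 25.212 + 102.00 = 148.67 W.
Ideal ⇒ P_in = P_out, so I_p = P_out/V_p = 148.67/230 = 0.646 A.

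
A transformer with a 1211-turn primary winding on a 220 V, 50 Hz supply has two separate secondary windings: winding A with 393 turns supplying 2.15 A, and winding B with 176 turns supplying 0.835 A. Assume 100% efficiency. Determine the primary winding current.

V_A = 220 × 393/1211 = 71.396 V; V_B = 220 × 176/1211 = 31.974 V.
P_out = V_A I_A + V_B I_B = 71.396×2.15 + 31.974×0.835 = 153.50 + 26.698 = 180.20 W.
Ideal ⇒ P_in = P_out, so I_p = P_out/V_p = 180.20/220 = 0.819 A.

I_p ≈ 0.819 A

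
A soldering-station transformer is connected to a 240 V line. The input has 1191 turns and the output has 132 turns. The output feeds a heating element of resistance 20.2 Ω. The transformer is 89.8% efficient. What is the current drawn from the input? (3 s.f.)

V_out = 240 × 132/1191 = 26.599 V.
I_out = V_out/R = 26.599/20.2 = 1.3168 A.
P_out = V_out I_out = 26.599 × 1.3168 = 35.026 W.
P_in = P_out/η = 35.026/0.898 = 39.005 W.
I_in = P_in/V_in = 39.005/240 = 0.163 A.

I_in ≈ 0.163 A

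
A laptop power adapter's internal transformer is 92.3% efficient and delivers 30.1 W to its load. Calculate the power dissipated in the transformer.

P_in = P_out/η = 30.1/0.923 = 32.6111 W.
P_loss = P_in − P_out = 32.6111 − 30.1 = 2.51 W.

P_loss ≈ 2.51 W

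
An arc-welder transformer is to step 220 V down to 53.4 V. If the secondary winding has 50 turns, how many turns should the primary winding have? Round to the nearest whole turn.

N_p = 206 turns

N_p/N_s = V_p/V_s, so N_p = 50 × 220/53.4 = 206.0 ≈ 206 turns.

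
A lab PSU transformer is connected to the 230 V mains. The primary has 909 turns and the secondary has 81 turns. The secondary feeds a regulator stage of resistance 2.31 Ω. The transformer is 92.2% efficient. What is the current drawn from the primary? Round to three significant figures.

V_s = 230 × 81/909 = 20.495 V.
I_s = V_s/R = 20.495/2.31 = 8.8723 A.
P_out = V_s I_s = 20.495 × 8.8723 = 181.84 W.
P_in = P_out/η = 181.84/0.922 = 197.22 W.
I_p = P_in/V_p = 197.22/230 = 0.857 A.

I_p ≈ 0.857 A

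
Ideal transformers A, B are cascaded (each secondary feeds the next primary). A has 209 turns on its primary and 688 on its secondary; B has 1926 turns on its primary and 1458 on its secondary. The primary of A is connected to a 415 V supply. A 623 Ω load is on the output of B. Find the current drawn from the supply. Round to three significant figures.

Secondary of A: V = 415.00 × 688/209 = 1366.1 V.
Secondary of B: V = 1366.1 × 1458/1926 = 1034.2 V.
I_load = 1034.2/623 = 1.6600 A, so P_out = 1034.2 × 1.6600 = 1716.7 W.
All ideal ⇒ P_in = P_out, so I_supply = 1716.7/415 = 4.14 A.

I_supply ≈ 4.14 A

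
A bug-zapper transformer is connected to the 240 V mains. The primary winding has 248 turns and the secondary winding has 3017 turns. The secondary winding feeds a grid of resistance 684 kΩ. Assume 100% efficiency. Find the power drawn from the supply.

P ≈ 12.5 W

V_s = V_p × N_s/N_p = 240 × 3017/248 = 2919.7 V.
I_s = V_s/R = 2919.7/684000 = 0.0042685 A.
I_p = I_s × N_s/N_p = 0.0042685 × 3017/248 = 0.051928 A.
P = V_p I_p = 240 × 0.051928 = 12.5 W.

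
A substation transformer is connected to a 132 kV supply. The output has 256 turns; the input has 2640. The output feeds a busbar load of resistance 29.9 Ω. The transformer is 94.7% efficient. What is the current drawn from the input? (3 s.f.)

I_in ≈ 43.8 A

V_out = 132000 × 256/2640 = 12800 V.
I_out = V_out/R = 12800/29.9 = 428.09 A.
P_out = V_out I_out = 12800 × 428.09 = 5.4796×10^6 W.
P_in = P_out/η = 5.4796×10^6/0.947 = 5.7863×10^6 W.
I_in = P_in/V_in = 5.7863×10^6/132000 = 43.8 A.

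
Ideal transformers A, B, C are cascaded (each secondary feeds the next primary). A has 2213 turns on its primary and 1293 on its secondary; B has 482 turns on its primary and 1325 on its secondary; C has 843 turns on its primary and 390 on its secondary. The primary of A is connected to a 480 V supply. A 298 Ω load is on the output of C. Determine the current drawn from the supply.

I_supply ≈ 0.889 A

Secondary of A: V = 480.00 × 1293/2213 = 280.45 V.
Secondary of B: V = 280.45 × 1325/482 = 770.95 V.
Secondary of C: V = 770.95 × 390/843 = 356.67 V.
I_load = 356.67/298 = 1.1969 A, so P_out = 356.67 × 1.1969 = 426.89 W.
All ideal ⇒ P_in = P_out, so I_supply = 426.89/480 = 0.889 A.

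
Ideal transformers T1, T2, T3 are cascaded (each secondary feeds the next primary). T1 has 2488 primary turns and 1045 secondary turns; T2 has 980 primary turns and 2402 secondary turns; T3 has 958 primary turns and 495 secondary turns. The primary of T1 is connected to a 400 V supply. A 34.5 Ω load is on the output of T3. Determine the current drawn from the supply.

Secondary of T1: V = 400.00 × 1045/2488 = 168.01 V.
Secondary of T2: V = 168.01 × 2402/980 = 411.79 V.
Secondary of T3: V = 411.79 × 495/958 = 212.77 V.
I_load = 212.77/34.5 = 6.1673 A, so P_out = 212.77 × 6.1673 = 1312.2 W.
All ideal ⇒ P_in = P_out, so I_supply = 1312.2/400 = 3.28 A.

I_supply ≈ 3.28 A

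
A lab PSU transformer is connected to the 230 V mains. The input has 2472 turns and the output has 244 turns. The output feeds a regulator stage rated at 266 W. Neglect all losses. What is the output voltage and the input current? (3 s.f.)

V_out ≈ 22.7 V, I_in ≈ 1.16 A

V_out = V_in × N_out/N_in = 230 × 244/2472 = 22.702 V.
I_out = P/V_out = 266/22.702 = 11.717 A.
I_in = I_out × N_out/N_in = 11.717 × 244/2472 = 1.16 A.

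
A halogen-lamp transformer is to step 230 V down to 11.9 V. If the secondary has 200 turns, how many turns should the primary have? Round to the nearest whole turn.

N_p = 3866 turns

N_p/N_s = V_p/V_s, so N_p = 200 × 230/11.9 = 3865.5 ≈ 3866 turns.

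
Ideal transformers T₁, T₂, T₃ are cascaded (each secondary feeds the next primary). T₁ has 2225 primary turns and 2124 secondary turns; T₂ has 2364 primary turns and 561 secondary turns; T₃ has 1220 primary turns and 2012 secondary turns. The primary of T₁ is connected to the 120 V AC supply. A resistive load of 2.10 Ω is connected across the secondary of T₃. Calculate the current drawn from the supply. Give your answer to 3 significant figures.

After T₁: V = 120.00 × 2124/2225 = 114.55 V.
After T₂: V = 114.55 × 561/2364 = 27.184 V.
After T₃: V = 27.184 × 2012/1220 = 44.832 V.
I_load = 44.832/2.10 = 21.349 A, so P_out = 44.832 × 21.349 = 957.10 W.
All ideal ⇒ P_in = P_out, so I_supply = 957.10/120 = 7.98 A.

I_supply ≈ 7.98 A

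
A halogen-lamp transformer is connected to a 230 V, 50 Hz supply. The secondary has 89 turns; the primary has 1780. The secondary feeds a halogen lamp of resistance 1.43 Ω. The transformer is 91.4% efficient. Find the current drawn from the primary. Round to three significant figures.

V_s = 230 × 89/1780 = 11.500 V.
I_s = V_s/R = 11.500/1.43 = 8.0420 A.
P_out = V_s I_s = 11.500 × 8.0420 = 92.483 W.
P_in = P_out/η = 92.483/0.914 = 101.18 W.
I_p = P_in/V_p = 101.18/230 = 0.440 A.

I_p ≈ 0.440 A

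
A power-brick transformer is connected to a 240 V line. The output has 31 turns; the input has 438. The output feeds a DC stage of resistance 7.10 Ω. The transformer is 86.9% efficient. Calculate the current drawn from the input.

V_out = 240 × 31/438 = 16.986 V.
I_out = V_out/R = 16.986/7.10 = 2.3924 A.
P_out = V_out I_out = 16.986 × 2.3924 = 40.639 W.
P_in = P_out/η = 40.639/0.869 = 46.765 W.
I_in = P_in/V_in = 46.765/240 = 0.195 A.

I_in ≈ 0.195 A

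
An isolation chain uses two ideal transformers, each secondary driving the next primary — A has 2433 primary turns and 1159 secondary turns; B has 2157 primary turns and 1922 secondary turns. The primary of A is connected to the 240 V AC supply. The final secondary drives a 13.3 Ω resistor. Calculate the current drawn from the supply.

Secondary of A: V = 240.00 × 1159/2433 = 114.33 V.
Secondary of B: V = 114.33 × 1922/2157 = 101.87 V.
I_load = 101.87/13.3 = 7.6596 A, so P_out = 101.87 × 7.6596 = 780.30 W.
All ideal ⇒ P_in = P_out, so I_supply = 780.30/240 = 3.25 A.

I_supply ≈ 3.25 A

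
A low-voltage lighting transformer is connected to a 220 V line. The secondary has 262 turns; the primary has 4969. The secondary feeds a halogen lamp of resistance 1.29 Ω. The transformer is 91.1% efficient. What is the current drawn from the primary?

I_p ≈ 0.520 A

V_s = 220 × 262/4969 = 11.600 V.
I_s = V_s/R = 11.600/1.29 = 8.9922 A.
P_out = V_s I_s = 11.600 × 8.9922 = 104.31 W.
P_in = P_out/η = 104.31/0.911 = 114.50 W.
I_p = P_in/V_p = 114.50/220 = 0.520 A.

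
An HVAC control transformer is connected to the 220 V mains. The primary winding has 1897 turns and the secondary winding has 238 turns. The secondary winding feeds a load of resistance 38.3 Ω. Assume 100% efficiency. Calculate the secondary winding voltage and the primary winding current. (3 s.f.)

V_s = V_p × N_s/N_p = 220 × 238/1897 = 27.601 V.
I_s = V_s/R = 27.601/38.3 = 0.72067 A.
I_p = I_s × N_s/N_p = 0.72067 × 238/1897 = 0.0904 A.

V_s ≈ 27.6 V, I_p ≈ 0.0904 A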